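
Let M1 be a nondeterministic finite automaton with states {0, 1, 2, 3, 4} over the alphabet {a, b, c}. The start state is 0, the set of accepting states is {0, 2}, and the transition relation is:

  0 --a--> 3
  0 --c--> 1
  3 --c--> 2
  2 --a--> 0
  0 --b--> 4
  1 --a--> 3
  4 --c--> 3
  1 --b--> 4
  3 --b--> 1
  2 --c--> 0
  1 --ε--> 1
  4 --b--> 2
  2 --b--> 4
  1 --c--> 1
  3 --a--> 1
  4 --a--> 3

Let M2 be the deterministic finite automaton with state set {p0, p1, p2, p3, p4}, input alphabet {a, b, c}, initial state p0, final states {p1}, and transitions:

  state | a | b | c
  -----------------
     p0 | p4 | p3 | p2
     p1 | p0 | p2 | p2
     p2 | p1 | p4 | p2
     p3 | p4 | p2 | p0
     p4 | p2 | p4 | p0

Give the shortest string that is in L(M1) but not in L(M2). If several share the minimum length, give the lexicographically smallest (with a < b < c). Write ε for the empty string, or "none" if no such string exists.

The empty string ε is accepted by M1 but not by M2.
Since ε is the unique shortest string, it is the required witness.

ε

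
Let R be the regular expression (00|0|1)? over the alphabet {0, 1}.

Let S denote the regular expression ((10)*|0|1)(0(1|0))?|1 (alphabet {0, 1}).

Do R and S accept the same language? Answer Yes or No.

The string 01 is accepted by S but rejected by R.
So L(R) ≠ L(S).

No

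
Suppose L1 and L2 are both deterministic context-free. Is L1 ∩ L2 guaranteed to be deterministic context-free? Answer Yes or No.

DCFLs are closed under complement (normalise the DPDA to read all of its input, then flip the verdict). If they were also closed under intersection, De Morgan would make them closed under union; but {aⁿbⁿ : n≥0} and {aⁿb²ⁿ : n≥0} are DCFLs (push the a's; pop one per b, respectively one per two b's) whose union no deterministic PDA accepts: a DPDA for it would have a single run on aⁿb²ⁿ, accepting after the prefix aⁿbⁿ and accepting again after n more b's; an ordinary PDA that simulates it on a's and b's and, at any moment when it is accepting, may switch to reading only a fresh letter c while feeding each c to the simulation as a b, would accept aⁱbʲcᵏ (k≥1) exactly when both aⁱbʲ and aⁱbʲ⁺ᵏ are in the language, i.e. its language intersected with the regular set a*b*c⁺ would be exactly {aⁿbⁿcⁿ : n≥1} — impossible, since context-free languages are closed under intersection with regular sets and {aⁿbⁿcⁿ} is not context-free.

No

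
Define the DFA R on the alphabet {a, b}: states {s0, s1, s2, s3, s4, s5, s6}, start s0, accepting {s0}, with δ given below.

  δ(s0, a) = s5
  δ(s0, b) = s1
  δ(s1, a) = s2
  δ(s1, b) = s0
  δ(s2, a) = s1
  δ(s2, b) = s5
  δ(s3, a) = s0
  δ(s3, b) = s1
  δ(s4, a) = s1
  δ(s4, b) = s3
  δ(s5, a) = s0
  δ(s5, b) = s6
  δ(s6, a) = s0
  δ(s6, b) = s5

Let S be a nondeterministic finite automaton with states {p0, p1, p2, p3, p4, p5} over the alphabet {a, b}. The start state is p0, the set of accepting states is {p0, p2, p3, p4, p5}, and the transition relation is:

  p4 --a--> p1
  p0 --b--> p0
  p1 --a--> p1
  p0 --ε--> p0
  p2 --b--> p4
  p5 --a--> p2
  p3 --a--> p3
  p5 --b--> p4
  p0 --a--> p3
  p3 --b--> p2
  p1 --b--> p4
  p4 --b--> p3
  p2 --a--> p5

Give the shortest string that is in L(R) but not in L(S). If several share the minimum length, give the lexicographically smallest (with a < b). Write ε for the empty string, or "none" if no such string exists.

abba

The string abba is accepted by R but not by S.
No shorter string lies in the difference, and abba is the lexicographically first length-4 string in L(R) \ L(S).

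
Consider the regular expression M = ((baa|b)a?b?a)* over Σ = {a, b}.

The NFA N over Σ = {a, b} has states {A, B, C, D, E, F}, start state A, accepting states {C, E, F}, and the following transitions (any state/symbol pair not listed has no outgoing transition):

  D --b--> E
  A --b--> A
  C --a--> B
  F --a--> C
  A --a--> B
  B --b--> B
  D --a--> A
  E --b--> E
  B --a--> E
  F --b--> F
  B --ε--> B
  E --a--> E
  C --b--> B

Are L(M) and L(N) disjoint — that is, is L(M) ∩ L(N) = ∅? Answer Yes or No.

No

The string baa is accepted by both M and N.
Hence L(M) ∩ L(N) ≠ ∅.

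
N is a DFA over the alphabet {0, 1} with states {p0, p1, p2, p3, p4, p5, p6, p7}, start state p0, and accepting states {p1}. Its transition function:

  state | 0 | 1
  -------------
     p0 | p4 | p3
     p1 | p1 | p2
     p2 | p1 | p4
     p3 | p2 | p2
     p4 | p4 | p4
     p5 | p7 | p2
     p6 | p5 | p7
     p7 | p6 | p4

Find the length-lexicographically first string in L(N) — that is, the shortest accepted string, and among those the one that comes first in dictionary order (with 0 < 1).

100

A breadth-first search from p0 reaches an accepting state first via the path p0 → p3 → p2 → p1 on input 100.
No string of length < 3 is accepted (BFS exhausts all shorter strings without reaching an accepting state), and 100 is the lexicographically least accepting string of length 3.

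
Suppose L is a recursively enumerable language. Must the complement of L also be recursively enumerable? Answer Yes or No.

If both L and its complement were r.e., running the two recognisers in parallel would decide L, so L would be recursive; but there are r.e. languages that are not recursive (e.g. the halting problem), and their complements are therefore not r.e.

No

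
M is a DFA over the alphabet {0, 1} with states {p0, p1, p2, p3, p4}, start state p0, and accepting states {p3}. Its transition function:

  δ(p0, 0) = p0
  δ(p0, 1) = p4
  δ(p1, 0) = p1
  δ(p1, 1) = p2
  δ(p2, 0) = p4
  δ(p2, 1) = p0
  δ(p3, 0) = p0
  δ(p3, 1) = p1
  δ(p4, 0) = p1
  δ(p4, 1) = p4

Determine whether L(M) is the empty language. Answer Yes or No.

Yes

The states reachable from the start state are {p0, p1, p2, p4}.
None of the accepting states {p3} is reachable, so no string is accepted and L(M) = ∅.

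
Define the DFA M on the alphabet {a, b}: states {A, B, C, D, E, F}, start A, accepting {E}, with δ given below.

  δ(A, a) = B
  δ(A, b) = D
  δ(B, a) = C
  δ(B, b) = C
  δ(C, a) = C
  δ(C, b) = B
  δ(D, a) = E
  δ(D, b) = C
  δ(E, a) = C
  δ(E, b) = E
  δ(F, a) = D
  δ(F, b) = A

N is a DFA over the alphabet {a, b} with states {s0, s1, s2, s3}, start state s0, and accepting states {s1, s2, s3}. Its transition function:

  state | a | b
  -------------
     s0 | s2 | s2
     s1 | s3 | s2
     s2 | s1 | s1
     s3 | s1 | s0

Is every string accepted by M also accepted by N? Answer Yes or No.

Exploring the product automaton M × N from the start pair (A, s0), following both machines on each input symbol, reaches 10 state pairs: (A, s0), (B, s2), (D, s2), (C, s1), (E, s1), (C, s3), (E, s2), (B, s0), (C, s2), (B, s1).
M accepts in {E} and N accepts in {s1, s2, s3}. The reachable pairs whose M-component is accepting are (E, s1), (E, s2); in each of them the N-component is accepting too, so the product for L(M) \ L(N) (M-component accepting, N-component rejecting) has no reachable accepting pair and the difference is empty.
Hence every string in L(M) is also in L(N).

Yes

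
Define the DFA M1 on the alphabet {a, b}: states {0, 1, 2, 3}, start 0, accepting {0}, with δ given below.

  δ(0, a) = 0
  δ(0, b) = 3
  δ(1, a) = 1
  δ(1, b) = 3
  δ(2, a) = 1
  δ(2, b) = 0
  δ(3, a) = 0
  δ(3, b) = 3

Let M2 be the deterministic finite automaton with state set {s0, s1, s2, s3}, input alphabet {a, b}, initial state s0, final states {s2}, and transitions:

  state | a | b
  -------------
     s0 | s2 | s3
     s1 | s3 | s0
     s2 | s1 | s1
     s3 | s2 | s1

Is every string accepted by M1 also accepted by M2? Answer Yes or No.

The empty string ε is in L(M1) but not in L(M2).
So L(M1) ⊄ L(M2).

No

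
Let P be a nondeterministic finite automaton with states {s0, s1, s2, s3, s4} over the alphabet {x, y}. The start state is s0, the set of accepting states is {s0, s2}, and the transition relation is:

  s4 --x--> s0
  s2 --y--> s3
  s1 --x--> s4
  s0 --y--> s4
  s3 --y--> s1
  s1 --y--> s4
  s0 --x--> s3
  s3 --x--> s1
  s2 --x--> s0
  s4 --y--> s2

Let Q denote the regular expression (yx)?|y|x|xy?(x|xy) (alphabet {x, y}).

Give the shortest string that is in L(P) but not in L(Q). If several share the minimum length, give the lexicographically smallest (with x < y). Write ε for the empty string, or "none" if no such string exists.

The string yy is accepted by P but not by Q.
No shorter string lies in the difference, and yy is the lexicographically first length-2 string in L(P) \ L(Q).

yy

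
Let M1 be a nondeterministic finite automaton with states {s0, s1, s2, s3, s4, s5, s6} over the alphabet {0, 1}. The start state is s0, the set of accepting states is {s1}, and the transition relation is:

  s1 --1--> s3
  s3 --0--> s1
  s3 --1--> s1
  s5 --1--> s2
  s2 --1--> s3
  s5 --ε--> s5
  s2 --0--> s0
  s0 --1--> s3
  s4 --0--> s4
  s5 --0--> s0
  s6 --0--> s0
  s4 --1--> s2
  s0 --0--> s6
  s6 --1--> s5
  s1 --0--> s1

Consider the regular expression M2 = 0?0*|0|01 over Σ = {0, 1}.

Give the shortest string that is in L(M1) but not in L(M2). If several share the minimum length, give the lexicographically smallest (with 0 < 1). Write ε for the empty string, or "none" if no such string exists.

The string 10 is accepted by M1 but not by M2.
No shorter string lies in the difference, and 10 is the lexicographically first length-2 string in L(M1) \ L(M2).

10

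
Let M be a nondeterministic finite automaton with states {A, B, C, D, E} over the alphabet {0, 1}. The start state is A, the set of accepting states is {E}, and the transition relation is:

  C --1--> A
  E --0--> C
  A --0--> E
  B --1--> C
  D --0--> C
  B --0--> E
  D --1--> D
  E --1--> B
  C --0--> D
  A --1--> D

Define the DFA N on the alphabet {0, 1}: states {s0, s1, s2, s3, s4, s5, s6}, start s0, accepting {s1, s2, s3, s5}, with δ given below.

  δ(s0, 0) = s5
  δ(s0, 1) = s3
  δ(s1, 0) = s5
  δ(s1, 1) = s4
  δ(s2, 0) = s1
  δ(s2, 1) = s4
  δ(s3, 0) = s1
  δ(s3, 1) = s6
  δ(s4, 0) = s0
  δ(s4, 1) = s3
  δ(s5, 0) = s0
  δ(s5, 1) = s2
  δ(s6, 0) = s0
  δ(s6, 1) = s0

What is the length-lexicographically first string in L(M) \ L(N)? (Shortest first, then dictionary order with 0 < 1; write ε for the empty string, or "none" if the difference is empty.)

The string 1010 is accepted by M but not by N.
No shorter string lies in the difference, and 1010 is the lexicographically first length-4 string in L(M) \ L(N).

1010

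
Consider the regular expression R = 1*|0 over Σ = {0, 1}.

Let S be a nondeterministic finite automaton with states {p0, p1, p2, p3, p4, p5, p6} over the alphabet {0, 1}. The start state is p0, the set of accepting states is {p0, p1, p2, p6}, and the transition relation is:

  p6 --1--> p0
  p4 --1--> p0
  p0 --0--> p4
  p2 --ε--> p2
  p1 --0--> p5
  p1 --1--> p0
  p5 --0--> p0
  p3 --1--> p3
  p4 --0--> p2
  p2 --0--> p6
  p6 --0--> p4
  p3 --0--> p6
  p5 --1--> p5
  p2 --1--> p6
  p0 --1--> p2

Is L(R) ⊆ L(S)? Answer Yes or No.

No

The string 0 is in L(R) but not in L(S).
So L(R) ⊄ L(S).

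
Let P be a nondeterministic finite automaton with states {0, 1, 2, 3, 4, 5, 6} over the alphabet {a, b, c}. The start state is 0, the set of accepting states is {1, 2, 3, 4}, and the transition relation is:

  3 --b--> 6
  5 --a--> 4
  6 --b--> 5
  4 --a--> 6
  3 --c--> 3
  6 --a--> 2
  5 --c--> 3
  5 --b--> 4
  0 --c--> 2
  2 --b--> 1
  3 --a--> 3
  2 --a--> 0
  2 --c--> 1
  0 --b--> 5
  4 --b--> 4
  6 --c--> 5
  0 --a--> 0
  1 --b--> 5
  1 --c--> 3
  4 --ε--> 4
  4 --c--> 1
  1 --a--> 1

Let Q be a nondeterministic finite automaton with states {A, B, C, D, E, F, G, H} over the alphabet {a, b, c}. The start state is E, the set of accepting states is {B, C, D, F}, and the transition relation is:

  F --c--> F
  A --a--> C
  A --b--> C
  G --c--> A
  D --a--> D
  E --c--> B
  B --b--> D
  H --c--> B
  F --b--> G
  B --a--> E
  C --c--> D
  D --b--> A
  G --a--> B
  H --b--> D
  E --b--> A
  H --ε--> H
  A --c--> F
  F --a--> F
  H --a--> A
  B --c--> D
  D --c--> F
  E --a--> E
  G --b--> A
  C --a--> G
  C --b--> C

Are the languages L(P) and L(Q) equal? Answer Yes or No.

Exploring the product automaton P × Q from the start pair (0, E), following both machines on each input symbol, reaches 7 state pairs: (0, E), (5, A), (2, B), (4, C), (3, F), (1, D), (6, G).
P accepts in {1, 2, 3, 4} and Q accepts in {B, C, D, F}. In every reachable pair the two components are either both accepting — (2, B), (4, C), (3, F), (1, D) — or both non-accepting, so no string is accepted by exactly one of the machines: L(P) \ L(Q) and L(Q) \ L(P) are both empty.
Hence every string is accepted by P iff it is accepted by Q, and the two languages coincide.

Yes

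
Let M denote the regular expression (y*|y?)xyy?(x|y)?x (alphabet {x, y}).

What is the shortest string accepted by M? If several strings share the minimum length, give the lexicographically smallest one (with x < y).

By inspection of the expression, no string of length less than 3 matches, and xyx is the lexicographically first match of length 3.

xyx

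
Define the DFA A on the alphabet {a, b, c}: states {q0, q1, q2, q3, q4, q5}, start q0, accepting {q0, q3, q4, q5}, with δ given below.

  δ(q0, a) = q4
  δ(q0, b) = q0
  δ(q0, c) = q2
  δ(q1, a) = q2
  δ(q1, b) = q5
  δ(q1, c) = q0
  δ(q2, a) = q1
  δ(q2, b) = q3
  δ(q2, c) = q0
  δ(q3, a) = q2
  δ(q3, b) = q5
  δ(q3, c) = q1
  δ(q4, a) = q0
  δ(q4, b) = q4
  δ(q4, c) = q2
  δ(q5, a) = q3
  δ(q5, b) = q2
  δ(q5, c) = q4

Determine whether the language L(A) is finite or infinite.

State q0 is reachable from the start and can reach an accepting state, and it lies on the cycle q0 → q0.
Traversing that cycle any number of times yields accepted strings of unbounded length, so the language is infinite.

infinite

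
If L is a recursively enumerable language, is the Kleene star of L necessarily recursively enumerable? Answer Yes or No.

Dovetail over all factorisations of the input into blocks and all step bounds, running the recogniser for L on every block of a factorisation; accept if some factorisation has all of its blocks accepted.
So the recursively enumerable languages are closed under Kleene star.

Yes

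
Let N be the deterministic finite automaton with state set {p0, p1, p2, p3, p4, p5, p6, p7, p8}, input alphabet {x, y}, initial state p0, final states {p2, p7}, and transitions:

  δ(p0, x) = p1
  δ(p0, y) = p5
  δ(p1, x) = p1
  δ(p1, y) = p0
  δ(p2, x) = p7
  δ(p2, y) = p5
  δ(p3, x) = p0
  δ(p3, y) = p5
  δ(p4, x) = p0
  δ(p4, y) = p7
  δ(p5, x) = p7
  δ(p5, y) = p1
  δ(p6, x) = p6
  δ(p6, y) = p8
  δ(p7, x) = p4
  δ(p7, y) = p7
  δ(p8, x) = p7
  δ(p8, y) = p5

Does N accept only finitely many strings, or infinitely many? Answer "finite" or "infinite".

infinite

State p0 is reachable from the start and can reach an accepting state, and it lies on the cycle p0 → p1 → p0.
Traversing that cycle any number of times yields accepted strings of unbounded length, so the language is infinite.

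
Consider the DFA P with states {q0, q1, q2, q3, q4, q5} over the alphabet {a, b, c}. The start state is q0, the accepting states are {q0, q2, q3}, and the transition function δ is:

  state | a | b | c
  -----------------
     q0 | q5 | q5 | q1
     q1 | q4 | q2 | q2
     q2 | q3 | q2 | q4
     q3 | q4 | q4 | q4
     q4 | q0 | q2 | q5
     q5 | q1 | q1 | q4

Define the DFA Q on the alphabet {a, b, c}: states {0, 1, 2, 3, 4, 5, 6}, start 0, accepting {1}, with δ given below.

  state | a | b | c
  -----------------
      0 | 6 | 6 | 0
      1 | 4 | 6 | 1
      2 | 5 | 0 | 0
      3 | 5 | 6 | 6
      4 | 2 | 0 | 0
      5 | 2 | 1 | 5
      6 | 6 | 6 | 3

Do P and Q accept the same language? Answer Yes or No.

No

The empty string ε is accepted by P but rejected by Q.
So L(P) ≠ L(Q).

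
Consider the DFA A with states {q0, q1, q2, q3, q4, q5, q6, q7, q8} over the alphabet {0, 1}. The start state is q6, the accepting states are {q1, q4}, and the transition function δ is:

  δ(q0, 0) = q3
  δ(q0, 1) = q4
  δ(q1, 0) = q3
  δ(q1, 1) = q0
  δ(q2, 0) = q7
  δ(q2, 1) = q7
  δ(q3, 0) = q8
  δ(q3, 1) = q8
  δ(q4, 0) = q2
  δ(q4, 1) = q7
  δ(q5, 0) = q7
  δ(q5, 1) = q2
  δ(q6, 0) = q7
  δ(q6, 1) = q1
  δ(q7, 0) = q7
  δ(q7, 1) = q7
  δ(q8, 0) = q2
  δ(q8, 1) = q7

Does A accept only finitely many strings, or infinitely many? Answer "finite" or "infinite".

finite

The useful states (reachable from q6 and able to reach an accepting state) are {q0, q1, q4, q6}.
Restricted to these states the transition graph has no cycle, so every accepting path has bounded length and L is finite.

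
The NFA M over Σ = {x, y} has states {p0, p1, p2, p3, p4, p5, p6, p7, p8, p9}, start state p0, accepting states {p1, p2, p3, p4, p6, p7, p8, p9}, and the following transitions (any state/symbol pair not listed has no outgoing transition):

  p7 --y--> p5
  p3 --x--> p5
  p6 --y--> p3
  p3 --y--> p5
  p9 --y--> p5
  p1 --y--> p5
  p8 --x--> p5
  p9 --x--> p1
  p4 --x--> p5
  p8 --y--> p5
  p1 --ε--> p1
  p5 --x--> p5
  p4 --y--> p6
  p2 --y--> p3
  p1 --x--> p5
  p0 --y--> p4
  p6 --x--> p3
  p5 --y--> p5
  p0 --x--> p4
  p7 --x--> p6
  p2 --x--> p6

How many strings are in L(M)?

The useful subgraph on states {p0, p3, p4, p6} is acyclic, so L(M) is finite; the longest accepting path visits 4 useful states, giving maximum string length 3.
Counting accepting paths from p0 by length: 2 of length 1, 2 of length 2, 4 of length 3. Total 8.

8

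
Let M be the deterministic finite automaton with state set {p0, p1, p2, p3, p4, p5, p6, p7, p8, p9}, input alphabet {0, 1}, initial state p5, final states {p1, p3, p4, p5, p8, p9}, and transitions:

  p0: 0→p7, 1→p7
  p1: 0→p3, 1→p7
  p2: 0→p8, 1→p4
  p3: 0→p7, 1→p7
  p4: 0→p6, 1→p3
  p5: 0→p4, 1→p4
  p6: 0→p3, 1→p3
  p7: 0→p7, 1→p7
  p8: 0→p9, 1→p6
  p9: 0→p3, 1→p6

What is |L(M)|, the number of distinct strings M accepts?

9

The useful subgraph on states {p3, p4, p5, p6} is acyclic, so L(M) is finite; the longest accepting path visits 4 useful states, giving maximum string length 3.
Counting accepting paths from p5 by length: 1 of length 0, 2 of length 1, 2 of length 2, 4 of length 3. Total 9.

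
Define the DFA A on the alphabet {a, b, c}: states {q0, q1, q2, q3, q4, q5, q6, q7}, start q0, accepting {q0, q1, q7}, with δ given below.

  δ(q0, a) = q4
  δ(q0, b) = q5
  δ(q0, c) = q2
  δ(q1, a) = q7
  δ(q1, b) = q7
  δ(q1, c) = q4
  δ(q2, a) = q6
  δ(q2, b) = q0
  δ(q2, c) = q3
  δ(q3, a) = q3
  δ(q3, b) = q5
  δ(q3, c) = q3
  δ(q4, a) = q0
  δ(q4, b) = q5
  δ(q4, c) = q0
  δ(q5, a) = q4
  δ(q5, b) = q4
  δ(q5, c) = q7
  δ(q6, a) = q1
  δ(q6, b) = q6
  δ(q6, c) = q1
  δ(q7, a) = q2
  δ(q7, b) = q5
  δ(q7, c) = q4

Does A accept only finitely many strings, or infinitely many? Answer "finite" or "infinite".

infinite

State q0 is reachable from the start and can reach an accepting state, and it lies on the cycle q0 → q2 → q0.
Traversing that cycle any number of times yields accepted strings of unbounded length, so the language is infinite.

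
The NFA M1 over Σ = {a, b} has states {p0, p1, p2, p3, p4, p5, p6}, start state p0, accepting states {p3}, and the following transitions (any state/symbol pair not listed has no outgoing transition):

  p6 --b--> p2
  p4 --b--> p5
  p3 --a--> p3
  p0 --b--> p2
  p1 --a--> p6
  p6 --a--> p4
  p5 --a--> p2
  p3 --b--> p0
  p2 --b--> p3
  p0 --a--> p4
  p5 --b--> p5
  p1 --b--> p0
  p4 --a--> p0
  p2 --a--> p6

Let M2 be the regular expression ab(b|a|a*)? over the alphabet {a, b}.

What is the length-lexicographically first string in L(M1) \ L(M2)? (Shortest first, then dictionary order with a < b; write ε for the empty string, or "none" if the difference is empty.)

The string bb is accepted by M1 but not by M2.
No shorter string lies in the difference, and bb is the lexicographically first length-2 string in L(M1) \ L(M2).

bb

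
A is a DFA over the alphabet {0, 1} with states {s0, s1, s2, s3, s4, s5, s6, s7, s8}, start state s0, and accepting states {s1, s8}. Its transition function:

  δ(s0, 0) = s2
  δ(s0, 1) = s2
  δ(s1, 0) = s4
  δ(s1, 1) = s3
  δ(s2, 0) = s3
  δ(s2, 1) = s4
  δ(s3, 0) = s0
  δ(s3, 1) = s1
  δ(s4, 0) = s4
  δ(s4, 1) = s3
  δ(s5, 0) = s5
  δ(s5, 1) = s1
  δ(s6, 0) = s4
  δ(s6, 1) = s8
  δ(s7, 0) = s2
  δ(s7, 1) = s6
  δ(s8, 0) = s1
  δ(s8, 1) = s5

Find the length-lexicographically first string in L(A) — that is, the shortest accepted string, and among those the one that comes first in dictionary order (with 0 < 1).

A breadth-first search from s0 reaches an accepting state first via the path s0 → s2 → s3 → s1 on input 001.
No string of length < 3 is accepted (BFS exhausts all shorter strings without reaching an accepting state), and 001 is the lexicographically least accepting string of length 3.

001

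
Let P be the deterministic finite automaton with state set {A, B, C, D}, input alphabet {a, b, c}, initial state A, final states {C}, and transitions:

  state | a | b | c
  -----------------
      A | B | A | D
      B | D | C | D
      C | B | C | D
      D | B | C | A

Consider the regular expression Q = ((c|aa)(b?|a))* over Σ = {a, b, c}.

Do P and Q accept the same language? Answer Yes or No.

No

The string ab is accepted by P but rejected by Q.
So L(P) ≠ L(Q).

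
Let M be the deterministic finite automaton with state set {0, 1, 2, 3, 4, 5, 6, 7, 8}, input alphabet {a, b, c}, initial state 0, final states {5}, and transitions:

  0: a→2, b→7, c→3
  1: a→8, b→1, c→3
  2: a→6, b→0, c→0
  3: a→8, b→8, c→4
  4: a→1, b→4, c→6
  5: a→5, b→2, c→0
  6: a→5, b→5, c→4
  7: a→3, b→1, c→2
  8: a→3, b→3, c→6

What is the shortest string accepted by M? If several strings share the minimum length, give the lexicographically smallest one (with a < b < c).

aaa

A breadth-first search from 0 reaches an accepting state first via the path 0 → 2 → 6 → 5 on input aaa.
No string of length < 3 is accepted (BFS exhausts all shorter strings without reaching an accepting state), and aaa is the lexicographically least accepting string of length 3.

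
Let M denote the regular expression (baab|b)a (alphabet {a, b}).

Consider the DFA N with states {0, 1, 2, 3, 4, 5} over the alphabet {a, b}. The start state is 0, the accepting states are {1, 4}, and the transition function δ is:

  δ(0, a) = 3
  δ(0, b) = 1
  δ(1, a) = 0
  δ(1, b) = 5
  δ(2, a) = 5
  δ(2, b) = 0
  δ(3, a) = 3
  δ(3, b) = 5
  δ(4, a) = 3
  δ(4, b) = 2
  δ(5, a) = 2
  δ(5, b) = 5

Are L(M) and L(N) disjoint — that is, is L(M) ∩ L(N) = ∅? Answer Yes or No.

Yes

Converting the expression M to a DFA (subset construction, then merging equivalent states) gives the minimal DFA with states {m0, m1, m2, m3, m4, m5, m6}, start state m0, accepting states {m3, m6} and transitions m0: a→m1, b→m2; m1: a→m1, b→m1; m2: a→m3, b→m1; m3: a→m4, b→m1; m4: a→m1, b→m5; m5: a→m6, b→m1; m6: a→m1, b→m1.
Exploring the product automaton M × N from the start pair (m0, 0), following both machines on each input symbol, reaches 11 state pairs: (m0, 0), (m1, 3), (m2, 1), (m1, 5), (m3, 0), (m1, 2), (m4, 3), (m1, 1), (m1, 0), (m5, 5), (m6, 2).
M accepts in {m3, m6} and N accepts in {1, 4}; no reachable pair has both components accepting, so no string drives both machines to acceptance simultaneously and L(M) ∩ L(N) = ∅.
So no string is accepted by both, and the intersection is empty.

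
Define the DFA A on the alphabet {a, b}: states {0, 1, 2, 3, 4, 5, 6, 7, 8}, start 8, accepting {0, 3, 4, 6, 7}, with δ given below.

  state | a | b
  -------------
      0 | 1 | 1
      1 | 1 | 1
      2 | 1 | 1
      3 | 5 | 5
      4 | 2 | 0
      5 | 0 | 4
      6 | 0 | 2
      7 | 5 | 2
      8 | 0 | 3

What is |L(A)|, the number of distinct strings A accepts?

8

The useful subgraph on states {0, 3, 4, 5, 8} is acyclic, so L(A) is finite; the longest accepting path visits 5 useful states, giving maximum string length 4.
Counting accepting paths from 8 by length: 2 of length 1, 4 of length 3, 2 of length 4. Total 8.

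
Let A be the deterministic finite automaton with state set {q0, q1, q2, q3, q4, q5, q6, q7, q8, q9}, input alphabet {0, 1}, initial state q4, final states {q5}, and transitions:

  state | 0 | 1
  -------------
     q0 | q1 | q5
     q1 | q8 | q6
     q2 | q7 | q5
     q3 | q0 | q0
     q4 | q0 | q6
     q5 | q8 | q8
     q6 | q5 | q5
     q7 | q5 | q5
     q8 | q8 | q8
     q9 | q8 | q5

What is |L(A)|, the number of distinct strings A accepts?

The useful subgraph on states {q0, q1, q4, q5, q6} is acyclic, so L(A) is finite; the longest accepting path visits 5 useful states, giving maximum string length 4.
Counting accepting paths from q4 by length: 3 of length 2, 2 of length 4. Total 5.

5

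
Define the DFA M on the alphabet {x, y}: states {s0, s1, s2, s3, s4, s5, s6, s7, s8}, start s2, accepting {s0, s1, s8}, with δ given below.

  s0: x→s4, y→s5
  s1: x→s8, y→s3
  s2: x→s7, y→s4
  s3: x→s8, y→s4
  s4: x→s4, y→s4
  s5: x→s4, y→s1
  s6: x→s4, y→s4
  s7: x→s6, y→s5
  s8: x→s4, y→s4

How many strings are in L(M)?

3

The useful subgraph on states {s1, s2, s3, s5, s7, s8} is acyclic, so L(M) is finite; the longest accepting path visits 6 useful states, giving maximum string length 5.
Counting accepting paths from s2 by length: 1 of length 3, 1 of length 4, 1 of length 5. Total 3.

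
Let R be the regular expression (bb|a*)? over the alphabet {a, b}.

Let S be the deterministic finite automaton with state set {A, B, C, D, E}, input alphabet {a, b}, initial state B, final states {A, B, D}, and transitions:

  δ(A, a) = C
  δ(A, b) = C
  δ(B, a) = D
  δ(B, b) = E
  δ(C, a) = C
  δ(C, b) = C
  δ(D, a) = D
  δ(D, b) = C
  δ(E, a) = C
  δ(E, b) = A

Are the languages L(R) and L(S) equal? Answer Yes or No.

Converting the expression R to a DFA (subset construction, then merging equivalent states) gives the minimal DFA with states {r0, r1, r2, r3, r4}, start state r0, accepting states {r0, r1, r4} and transitions r0: a→r1, b→r2; r1: a→r1, b→r3; r2: a→r3, b→r4; r3: a→r3, b→r3; r4: a→r3, b→r3.
Exploring the product automaton R × S from the start pair (r0, B), following both machines on each input symbol, reaches 5 state pairs: (r0, B), (r1, D), (r2, E), (r3, C), (r4, A).
R accepts in {r0, r1, r4} and S accepts in {A, B, D}. In every reachable pair the two components are either both accepting — (r0, B), (r1, D), (r4, A) — or both non-accepting, so no string is accepted by exactly one of the machines: L(R) \ L(S) and L(S) \ L(R) are both empty.
Hence every string is accepted by R iff it is accepted by S, and the two languages coincide.

Yes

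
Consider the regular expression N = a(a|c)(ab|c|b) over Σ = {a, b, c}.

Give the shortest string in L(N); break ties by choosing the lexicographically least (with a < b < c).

By inspection of the expression, no string of length less than 3 matches, and aab is the lexicographically first match of length 3.

aab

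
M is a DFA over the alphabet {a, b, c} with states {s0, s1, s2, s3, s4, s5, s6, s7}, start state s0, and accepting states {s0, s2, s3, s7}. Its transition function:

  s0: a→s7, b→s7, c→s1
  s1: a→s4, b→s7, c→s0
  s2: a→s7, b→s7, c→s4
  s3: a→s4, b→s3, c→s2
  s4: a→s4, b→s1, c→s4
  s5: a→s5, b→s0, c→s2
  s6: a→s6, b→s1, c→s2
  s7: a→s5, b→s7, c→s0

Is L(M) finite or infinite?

State s0 is reachable from the start and can reach an accepting state, and it lies on the cycle s0 → s1 → s0.
Traversing that cycle any number of times yields accepted strings of unbounded length, so the language is infinite.

infinite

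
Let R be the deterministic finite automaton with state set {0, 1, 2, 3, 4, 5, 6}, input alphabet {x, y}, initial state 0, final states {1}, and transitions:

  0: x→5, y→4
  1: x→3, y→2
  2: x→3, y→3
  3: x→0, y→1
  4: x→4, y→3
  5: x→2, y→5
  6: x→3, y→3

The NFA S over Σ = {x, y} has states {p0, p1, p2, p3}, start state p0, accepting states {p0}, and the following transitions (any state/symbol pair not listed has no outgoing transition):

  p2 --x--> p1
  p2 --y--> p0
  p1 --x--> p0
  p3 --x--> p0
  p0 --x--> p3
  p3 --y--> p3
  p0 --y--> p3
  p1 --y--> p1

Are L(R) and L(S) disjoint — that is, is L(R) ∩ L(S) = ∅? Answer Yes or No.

Exploring the product automaton R × S from the start pair (0, p0), following both machines on each input symbol, reaches 11 state pairs: (0, p0), (5, p3), (4, p3), (2, p0), (4, p0), (3, p3), (1, p3), (3, p0), (2, p3), (0, p3), (5, p0).
R accepts in {1} and S accepts in {p0}; no reachable pair has both components accepting, so no string drives both machines to acceptance simultaneously and L(R) ∩ L(S) = ∅.
So no string is accepted by both, and the intersection is empty.

Yes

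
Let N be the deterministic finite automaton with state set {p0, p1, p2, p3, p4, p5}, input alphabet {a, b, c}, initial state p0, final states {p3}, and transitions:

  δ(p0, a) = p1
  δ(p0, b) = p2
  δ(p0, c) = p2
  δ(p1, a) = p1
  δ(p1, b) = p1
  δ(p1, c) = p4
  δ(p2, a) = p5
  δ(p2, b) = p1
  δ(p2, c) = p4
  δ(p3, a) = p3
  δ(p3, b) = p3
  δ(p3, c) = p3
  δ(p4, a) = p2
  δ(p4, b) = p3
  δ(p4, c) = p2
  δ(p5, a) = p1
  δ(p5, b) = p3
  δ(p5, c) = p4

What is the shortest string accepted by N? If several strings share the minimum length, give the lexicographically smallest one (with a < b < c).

acb

A breadth-first search from p0 reaches an accepting state first via the path p0 → p1 → p4 → p3 on input acb.
No string of length < 3 is accepted (BFS exhausts all shorter strings without reaching an accepting state), and acb is the lexicographically least accepting string of length 3.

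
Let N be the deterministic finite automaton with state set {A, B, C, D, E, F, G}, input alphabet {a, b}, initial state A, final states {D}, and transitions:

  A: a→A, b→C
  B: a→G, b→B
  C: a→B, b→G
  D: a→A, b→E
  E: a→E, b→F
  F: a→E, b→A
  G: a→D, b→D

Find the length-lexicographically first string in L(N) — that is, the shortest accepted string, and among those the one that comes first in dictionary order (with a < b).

A breadth-first search from A reaches an accepting state first via the path A → C → G → D on input bba.
No string of length < 3 is accepted (BFS exhausts all shorter strings without reaching an accepting state), and bba is the lexicographically least accepting string of length 3.

bba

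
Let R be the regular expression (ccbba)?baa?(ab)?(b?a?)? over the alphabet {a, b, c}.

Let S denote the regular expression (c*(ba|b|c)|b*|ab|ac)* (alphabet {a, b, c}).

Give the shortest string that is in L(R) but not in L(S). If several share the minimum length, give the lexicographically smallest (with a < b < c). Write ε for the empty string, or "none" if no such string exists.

baa

The string baa is accepted by R but not by S.
No shorter string lies in the difference, and baa is the lexicographically first length-3 string in L(R) \ L(S).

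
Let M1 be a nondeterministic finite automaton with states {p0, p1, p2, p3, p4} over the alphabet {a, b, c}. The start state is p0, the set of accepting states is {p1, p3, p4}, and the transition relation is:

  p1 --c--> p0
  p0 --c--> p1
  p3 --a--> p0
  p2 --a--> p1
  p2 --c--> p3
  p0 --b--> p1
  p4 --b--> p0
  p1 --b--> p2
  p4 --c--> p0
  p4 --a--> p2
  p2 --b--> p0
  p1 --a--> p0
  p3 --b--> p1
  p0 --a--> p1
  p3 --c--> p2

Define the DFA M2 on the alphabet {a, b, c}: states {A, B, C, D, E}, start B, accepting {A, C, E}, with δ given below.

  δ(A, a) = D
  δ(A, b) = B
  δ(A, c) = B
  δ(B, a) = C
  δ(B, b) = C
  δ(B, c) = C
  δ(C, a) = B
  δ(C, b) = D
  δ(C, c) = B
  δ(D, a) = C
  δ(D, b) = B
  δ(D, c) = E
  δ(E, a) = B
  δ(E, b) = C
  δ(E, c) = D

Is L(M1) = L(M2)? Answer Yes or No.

Yes

Exploring the product automaton M1 × M2 from the start pair (p0, B), following both machines on each input symbol, reaches 4 state pairs: (p0, B), (p1, C), (p2, D), (p3, E).
M1 accepts in {p1, p3, p4} and M2 accepts in {A, C, E}. In every reachable pair the two components are either both accepting — (p1, C), (p3, E) — or both non-accepting, so no string is accepted by exactly one of the machines: L(M1) \ L(M2) and L(M2) \ L(M1) are both empty.
Hence every string is accepted by M1 iff it is accepted by M2, and the two languages coincide.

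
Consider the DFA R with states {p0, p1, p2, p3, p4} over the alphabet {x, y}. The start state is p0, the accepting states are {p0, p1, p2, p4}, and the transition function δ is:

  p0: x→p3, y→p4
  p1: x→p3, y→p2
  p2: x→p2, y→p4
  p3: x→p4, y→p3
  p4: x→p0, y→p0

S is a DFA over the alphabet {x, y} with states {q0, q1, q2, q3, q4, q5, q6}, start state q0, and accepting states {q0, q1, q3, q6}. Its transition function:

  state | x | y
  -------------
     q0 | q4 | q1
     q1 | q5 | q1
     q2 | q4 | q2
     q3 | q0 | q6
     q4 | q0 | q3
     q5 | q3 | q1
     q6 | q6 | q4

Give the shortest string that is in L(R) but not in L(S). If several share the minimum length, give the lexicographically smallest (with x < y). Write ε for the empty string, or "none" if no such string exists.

yx

The string yx is accepted by R but not by S.
No shorter string lies in the difference, and yx is the lexicographically first length-2 string in L(R) \ L(S).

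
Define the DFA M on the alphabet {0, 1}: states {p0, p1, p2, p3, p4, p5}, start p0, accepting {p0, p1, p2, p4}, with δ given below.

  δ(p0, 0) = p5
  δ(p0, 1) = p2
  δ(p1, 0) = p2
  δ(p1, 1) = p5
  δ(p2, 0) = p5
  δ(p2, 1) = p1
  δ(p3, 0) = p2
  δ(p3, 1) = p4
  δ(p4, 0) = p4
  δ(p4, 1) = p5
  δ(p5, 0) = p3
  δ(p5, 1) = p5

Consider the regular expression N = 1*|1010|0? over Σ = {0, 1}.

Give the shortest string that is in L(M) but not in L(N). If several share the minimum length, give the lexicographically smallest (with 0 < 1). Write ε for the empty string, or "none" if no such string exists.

The string 000 is accepted by M but not by N.
No shorter string lies in the difference, and 000 is the lexicographically first length-3 string in L(M) \ L(N).

000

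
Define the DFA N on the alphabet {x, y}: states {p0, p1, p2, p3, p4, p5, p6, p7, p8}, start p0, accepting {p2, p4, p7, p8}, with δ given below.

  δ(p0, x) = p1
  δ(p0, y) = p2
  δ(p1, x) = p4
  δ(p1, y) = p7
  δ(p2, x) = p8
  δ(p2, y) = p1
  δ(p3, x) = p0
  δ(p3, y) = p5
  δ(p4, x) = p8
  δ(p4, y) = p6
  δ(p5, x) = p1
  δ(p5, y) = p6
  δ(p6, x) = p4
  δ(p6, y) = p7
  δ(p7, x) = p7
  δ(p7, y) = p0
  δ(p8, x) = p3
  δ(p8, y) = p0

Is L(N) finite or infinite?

State p0 is reachable from the start and can reach an accepting state, and it lies on the cycle p0 → p1 → p4 → p8 → p0.
Traversing that cycle any number of times yields accepted strings of unbounded length, so the language is infinite.

infinite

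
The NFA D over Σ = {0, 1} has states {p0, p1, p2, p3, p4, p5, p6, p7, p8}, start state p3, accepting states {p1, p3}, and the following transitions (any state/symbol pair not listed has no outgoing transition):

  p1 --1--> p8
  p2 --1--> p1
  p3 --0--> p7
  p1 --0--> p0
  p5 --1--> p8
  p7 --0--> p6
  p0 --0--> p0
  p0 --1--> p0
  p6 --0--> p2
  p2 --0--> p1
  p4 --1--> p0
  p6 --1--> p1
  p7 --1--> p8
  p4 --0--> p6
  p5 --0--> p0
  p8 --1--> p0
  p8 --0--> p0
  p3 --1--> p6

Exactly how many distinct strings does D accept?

The useful subgraph on states {p1, p2, p3, p6, p7} is acyclic, so L(D) is finite; the longest accepting path visits 5 useful states, giving maximum string length 4.
Counting accepting paths from p3 by length: 1 of length 0, 1 of length 2, 3 of length 3, 2 of length 4. Total 7.

7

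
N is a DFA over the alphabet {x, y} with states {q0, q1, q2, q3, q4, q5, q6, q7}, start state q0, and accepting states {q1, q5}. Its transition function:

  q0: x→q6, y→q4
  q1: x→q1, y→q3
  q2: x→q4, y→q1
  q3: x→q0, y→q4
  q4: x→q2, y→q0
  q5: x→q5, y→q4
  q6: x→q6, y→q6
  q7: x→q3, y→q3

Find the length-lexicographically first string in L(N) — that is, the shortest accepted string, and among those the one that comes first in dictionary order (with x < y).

A breadth-first search from q0 reaches an accepting state first via the path q0 → q4 → q2 → q1 on input yxy.
No string of length < 3 is accepted (BFS exhausts all shorter strings without reaching an accepting state), and yxy is the lexicographically least accepting string of length 3.

yxy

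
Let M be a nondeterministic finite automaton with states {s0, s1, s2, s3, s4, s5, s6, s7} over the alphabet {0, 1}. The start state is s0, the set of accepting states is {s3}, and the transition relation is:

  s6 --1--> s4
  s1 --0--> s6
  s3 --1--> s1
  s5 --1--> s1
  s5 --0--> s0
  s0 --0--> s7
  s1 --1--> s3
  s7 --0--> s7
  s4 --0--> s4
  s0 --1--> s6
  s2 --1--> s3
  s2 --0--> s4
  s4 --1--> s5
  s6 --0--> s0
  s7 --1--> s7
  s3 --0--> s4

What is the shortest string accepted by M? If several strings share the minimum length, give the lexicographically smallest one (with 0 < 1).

11111

A breadth-first search from s0 reaches an accepting state first via the path s0 → s6 → s4 → s5 → s1 → s3 on input 11111.
No string of length < 5 is accepted (BFS exhausts all shorter strings without reaching an accepting state), and 11111 is the lexicographically least accepting string of length 5.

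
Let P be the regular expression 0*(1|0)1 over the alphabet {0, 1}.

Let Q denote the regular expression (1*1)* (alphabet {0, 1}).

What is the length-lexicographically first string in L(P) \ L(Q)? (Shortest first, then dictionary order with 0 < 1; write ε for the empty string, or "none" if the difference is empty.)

01

The string 01 is accepted by P but not by Q.
No shorter string lies in the difference, and 01 is the lexicographically first length-2 string in L(P) \ L(Q).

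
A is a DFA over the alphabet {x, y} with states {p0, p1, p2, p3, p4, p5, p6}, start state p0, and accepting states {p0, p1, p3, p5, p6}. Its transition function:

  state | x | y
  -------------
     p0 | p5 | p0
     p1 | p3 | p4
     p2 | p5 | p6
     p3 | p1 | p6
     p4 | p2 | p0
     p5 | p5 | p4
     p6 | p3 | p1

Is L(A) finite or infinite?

State p0 is reachable from the start and can reach an accepting state, and it lies on the cycle p0 → p0.
Traversing that cycle any number of times yields accepted strings of unbounded length, so the language is infinite.

infinite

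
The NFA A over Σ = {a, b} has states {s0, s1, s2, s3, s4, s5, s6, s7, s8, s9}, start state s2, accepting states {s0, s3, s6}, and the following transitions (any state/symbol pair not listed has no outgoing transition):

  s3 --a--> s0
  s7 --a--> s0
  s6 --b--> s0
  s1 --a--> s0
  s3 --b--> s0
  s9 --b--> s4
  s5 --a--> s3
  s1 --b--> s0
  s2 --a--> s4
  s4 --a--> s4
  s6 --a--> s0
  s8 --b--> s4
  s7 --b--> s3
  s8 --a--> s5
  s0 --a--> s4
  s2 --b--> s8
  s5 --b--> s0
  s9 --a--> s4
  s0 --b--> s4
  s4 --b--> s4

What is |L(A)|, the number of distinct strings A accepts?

The useful subgraph on states {s0, s2, s3, s5, s8} is acyclic, so L(A) is finite; the longest accepting path visits 5 useful states, giving maximum string length 4.
Counting accepting paths from s2 by length: 2 of length 3, 2 of length 4. Total 4.

4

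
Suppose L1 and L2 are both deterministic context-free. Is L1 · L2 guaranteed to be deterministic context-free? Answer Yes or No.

Take L₁ = {ε, c} (finite, hence regular and DCFL) and L₂ = {c aⁿbⁿ : n≥0} ∪ {cc aⁿb²ⁿ : n≥0} (a DCFL: the number of leading c's tells the DPDA whether to pop one stack symbol per b or per two b's). Then L₁L₂ ∩ cca⁺b* = {cc aⁿbⁿ : n≥1} ∪ {cc aⁿb²ⁿ : n≥1}. If L₁L₂ were a DCFL, so would be this intersection with a regular set, and a DPDA for it started from its configuration after reading cc would accept {aⁿbⁿ : n≥1} ∪ {aⁿb²ⁿ : n≥1}, which no deterministic PDA accepts (a DPDA for it would have a single run on aⁿb²ⁿ, accepting after the prefix aⁿbⁿ and accepting again after n more b's; an ordinary PDA that simulates it on a's and b's and, at any moment when it is accepting, may switch to reading only a fresh letter d while feeding each d to the simulation as a b, would accept aⁱbʲdᵏ (k≥1) exactly when both aⁱbʲ and aⁱbʲ⁺ᵏ are in the language, i.e. its language intersected with the regular set a*b*d⁺ would be exactly {aⁿbⁿdⁿ : n≥1} — impossible, since context-free languages are closed under intersection with regular sets and {aⁿbⁿdⁿ} is not context-free). Hence L₁L₂ is not a DCFL.

No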